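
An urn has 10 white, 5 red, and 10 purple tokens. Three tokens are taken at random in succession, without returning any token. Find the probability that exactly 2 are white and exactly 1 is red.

Unordered draws without replacement: count favorable combinations over C(25,3).
Favorable = C(10,2) · C(5,1) · C(10,0) = 225; total = C(25,3) = 2300.
P = 225/2300 = 9/92 ≈ 0.0978.

9/92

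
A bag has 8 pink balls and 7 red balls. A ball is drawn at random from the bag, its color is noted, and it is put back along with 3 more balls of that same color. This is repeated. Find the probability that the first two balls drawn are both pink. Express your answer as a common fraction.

44/135

After a pink draw the bag holds 11 pink out of 18.
P = (8/15)·(11/18) = 44/135 ≈ 0.3259.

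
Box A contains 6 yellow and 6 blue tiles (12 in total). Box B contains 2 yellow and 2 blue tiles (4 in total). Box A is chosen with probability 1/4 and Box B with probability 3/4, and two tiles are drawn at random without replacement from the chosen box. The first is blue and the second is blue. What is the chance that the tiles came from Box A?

5/16

P(E | Box A) = 5/22; P(E | Box B) = 1/6.
P(E) = 1/4·5/22 + 3/4·1/6 = 2/11.
By Bayes' rule, P(Box A | E) = 5/88 / 2/11 = 5/16 ≈ 0.3125.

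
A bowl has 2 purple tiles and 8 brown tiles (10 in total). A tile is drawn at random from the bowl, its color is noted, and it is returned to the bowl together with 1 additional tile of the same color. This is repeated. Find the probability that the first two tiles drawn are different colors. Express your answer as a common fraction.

16/55

Either brown then purple, or purple then brown; after the first draw the total is 11.
P = (8/10)·(2/11) + (2/10)·(8/11) = 16/55 ≈ 0.2909.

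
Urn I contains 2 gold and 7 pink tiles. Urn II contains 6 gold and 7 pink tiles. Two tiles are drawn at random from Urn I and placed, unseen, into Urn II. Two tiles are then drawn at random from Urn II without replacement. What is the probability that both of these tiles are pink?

167/540

Condition on how many of the transferred tiles are pink (from Urn I: 7 pink of 9; then Urn II has 15 total).
  0 pink: C(7,0)C(2,2)/C(9,2) = 1/36; then P = C(7,2)/C(15,2) = 1/5
  1 pink: C(7,1)C(2,1)/C(9,2) = 7/18; then P = C(8,2)/C(15,2) = 4/15
  2 pink: C(7,2)C(2,0)/C(9,2) = 7/12; then P = C(9,2)/C(15,2) = 12/35
P(both pink) = 167/540 ≈ 0.3093.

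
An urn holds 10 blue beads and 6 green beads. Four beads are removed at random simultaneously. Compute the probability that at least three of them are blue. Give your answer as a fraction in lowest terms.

93/182

Sum the hypergeometric tail for j = 3,…,4 blue beads.
Favorable = C(10,3)·C(6,1) + C(10,4)·C(6,0) = 930; total = C(16,4) = 1820.
P = 930/1820 = 93/182 ≈ 0.5110.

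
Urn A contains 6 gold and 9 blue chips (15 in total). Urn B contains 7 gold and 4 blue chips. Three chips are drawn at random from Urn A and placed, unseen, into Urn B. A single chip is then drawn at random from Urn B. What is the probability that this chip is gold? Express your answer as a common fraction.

Condition on how many of the transferred chips are gold (from Urn A: 6 gold of 15; then Urn B has 14 total).
  0 gold: C(6,0)C(9,3)/C(15,3) = 12/65; then P = 7/14
  1 gold: C(6,1)C(9,2)/C(15,3) = 216/455; then P = 8/14
  2 gold: C(6,2)C(9,1)/C(15,3) = 27/91; then P = 9/14
  3 gold: C(6,3)C(9,0)/C(15,3) = 4/91; then P = 10/14
P(gold from Urn B) = 41/70 ≈ 0.5857.

41/70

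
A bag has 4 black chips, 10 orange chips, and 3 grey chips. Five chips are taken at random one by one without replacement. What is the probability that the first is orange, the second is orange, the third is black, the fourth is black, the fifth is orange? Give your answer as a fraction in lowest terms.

Multiply the conditional probability of each draw in order, without replacement, so each draw removes one from its color and from the total.
P = (10/17) · (9/16) · (4/15) · (3/14) · (8/13) = 18/1547 ≈ 0.0116.

18/1547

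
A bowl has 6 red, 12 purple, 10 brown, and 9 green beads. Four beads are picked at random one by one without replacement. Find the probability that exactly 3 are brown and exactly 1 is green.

Unordered draws without replacement: count favorable combinations over C(37,4).
Favorable = C(6,0) · C(12,0) · C(10,3) · C(9,1) = 1080; total = C(37,4) = 66045.
P = 1080/66045 = 72/4403 ≈ 0.0164.

72/4403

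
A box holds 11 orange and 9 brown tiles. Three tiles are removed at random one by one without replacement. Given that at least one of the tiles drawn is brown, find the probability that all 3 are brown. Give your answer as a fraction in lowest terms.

P(all 3 brown) = C(9,3)/C(20,3) = 7/95; P(at least one brown) = 1 − C(11,3)/C(20,3) = 65/76.
Since 'all 3 brown' ⊆ 'at least one brown', P(all 3 | at least one) = 7/95 / 65/76 = 28/325 ≈ 0.0862.

28/325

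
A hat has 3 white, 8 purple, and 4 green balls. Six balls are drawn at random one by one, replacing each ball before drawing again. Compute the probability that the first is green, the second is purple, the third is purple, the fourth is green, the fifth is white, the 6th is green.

Multiply the conditional probability of each draw in order, with replacement (the composition resets each draw).
P = (4/15) · (8/15) · (8/15) · (4/15) · (3/15) · (4/15) = 4096/3796875 ≈ 0.0011.

4096/3796875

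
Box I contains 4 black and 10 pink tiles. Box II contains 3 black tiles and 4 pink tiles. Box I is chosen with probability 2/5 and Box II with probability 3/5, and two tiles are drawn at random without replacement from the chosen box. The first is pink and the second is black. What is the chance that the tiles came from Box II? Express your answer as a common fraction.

39/59

P(E | Box I) = 20/91; P(E | Box II) = 2/7.
P(E) = 2/5·20/91 + 3/5·2/7 = 118/455.
By Bayes' rule, P(Box II | E) = 6/35 / 118/455 = 39/59 ≈ 0.6610.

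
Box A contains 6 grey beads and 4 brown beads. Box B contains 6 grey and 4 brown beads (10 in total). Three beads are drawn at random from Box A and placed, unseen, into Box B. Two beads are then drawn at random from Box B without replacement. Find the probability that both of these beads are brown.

28/195

Condition on how many of the transferred beads are brown (from Box A: 4 brown of 10; then Box B has 13 total).
  0 brown: C(4,0)C(6,3)/C(10,3) = 1/6; then P = C(4,2)/C(13,2) = 1/13
  1 brown: C(4,1)C(6,2)/C(10,3) = 1/2; then P = C(5,2)/C(13,2) = 5/39
  2 brown: C(4,2)C(6,1)/C(10,3) = 3/10; then P = C(6,2)/C(13,2) = 5/26
  3 brown: C(4,3)C(6,0)/C(10,3) = 1/30; then P = C(7,2)/C(13,2) = 7/26
P(both brown) = 28/195 ≈ 0.1436.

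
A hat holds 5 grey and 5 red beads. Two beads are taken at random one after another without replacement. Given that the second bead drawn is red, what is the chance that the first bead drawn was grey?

5/9

P(first=grey and the second bead drawn is red) = (5/10)·(5/9) = 5/18.
P(the second bead drawn is red) = Σ over first color = 5/18 + 2/9 = 1/2.
By Bayes, P(first=grey | the second bead drawn is red) = 5/18 / 1/2 = 5/9 ≈ 0.5556.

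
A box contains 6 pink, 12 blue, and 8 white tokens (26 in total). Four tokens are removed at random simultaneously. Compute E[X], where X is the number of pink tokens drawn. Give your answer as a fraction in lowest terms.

12/13

By linearity of expectation, E[X] = Σ P(draw i is pink); by symmetry each draw (even without replacement) has P(pink) = 6/26.
E[X] = 4 · 6/26 = 12/13 ≈ 0.9231.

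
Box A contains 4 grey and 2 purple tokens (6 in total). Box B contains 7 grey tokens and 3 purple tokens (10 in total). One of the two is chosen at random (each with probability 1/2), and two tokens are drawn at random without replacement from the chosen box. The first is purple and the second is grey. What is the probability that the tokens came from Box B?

P(E | Box A) = 4/15; P(E | Box B) = 7/30.
P(E) = 1/2·4/15 + 1/2·7/30 = 1/4.
By Bayes' rule, P(Box B | E) = 7/60 / 1/4 = 7/15 ≈ 0.4667.

7/15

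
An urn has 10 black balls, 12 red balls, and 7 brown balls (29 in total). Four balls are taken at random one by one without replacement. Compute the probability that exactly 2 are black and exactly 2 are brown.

15/377

Unordered draws without replacement: count favorable combinations over C(29,4).
Favorable = C(10,2) · C(12,0) · C(7,2) = 945; total = C(29,4) = 23751.
P = 945/23751 = 15/377 ≈ 0.0398.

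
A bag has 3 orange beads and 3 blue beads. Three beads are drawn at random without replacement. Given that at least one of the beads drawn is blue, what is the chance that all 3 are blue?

P(all 3 blue) = C(3,3)/C(6,3) = 1/20; P(at least one blue) = 1 − C(3,3)/C(6,3) = 19/20.
Since 'all 3 blue' ⊆ 'at least one blue', P(all 3 | at least one) = 1/20 / 19/20 = 1/19 ≈ 0.0526.

1/19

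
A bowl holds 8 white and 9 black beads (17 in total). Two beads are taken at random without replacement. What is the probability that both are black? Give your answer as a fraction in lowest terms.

Multiply the conditional probability of each draw in order, without replacement, so each draw removes one from its color and from the total.
P = (9/17) · (8/16) = 9/34 ≈ 0.2647.

9/34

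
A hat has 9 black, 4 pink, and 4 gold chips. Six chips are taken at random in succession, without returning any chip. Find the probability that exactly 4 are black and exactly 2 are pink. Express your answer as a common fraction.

27/442

Unordered draws without replacement: count favorable combinations over C(17,6).
Favorable = C(9,4) · C(4,2) · C(4,0) = 756; total = C(17,6) = 12376.
P = 756/12376 = 27/442 ≈ 0.0611.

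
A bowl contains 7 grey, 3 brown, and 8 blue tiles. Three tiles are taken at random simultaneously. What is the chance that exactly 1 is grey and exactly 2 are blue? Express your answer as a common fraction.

Unordered draws without replacement: count favorable combinations over C(18,3).
Favorable = C(7,1) · C(3,0) · C(8,2) = 196; total = C(18,3) = 816.
P = 196/816 = 49/204 ≈ 0.2402.

49/204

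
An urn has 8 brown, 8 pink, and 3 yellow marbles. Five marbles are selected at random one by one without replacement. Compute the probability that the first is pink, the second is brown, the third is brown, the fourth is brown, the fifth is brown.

Multiply the conditional probability of each draw in order, without replacement, so each draw removes one from its color and from the total.
P = (8/19) · (8/18) · (7/17) · (6/16) · (5/15) = 28/2907 ≈ 0.0096.

28/2907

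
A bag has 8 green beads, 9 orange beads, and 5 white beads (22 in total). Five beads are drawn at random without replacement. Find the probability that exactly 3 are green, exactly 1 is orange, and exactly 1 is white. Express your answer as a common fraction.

20/209

Unordered draws without replacement: count favorable combinations over C(22,5).
Favorable = C(8,3) · C(9,1) · C(5,1) = 2520; total = C(22,5) = 26334.
P = 2520/26334 = 20/209 ≈ 0.0957.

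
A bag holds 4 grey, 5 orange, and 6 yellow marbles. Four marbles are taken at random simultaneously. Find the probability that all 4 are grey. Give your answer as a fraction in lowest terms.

1/1365

Unordered draws without replacement: count favorable combinations over C(15,4).
Favorable = C(4,4) · C(5,0) · C(6,0) = 1; total = C(15,4) = 1365.
P = 1/1365 = 1/1365 ≈ 0.0007.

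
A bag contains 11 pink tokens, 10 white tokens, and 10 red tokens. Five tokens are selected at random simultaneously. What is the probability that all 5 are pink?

Unordered draws without replacement: count favorable combinations over C(31,5).
Favorable = C(11,5) · C(10,0) · C(10,0) = 462; total = C(31,5) = 169911.
P = 462/169911 = 22/8091 ≈ 0.0027.

22/8091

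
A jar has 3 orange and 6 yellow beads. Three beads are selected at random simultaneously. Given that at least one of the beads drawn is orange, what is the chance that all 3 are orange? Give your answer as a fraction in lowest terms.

P(all 3 orange) = C(3,3)/C(9,3) = 1/84; P(at least one orange) = 1 − C(6,3)/C(9,3) = 16/21.
Since 'all 3 orange' ⊆ 'at least one orange', P(all 3 | at least one) = 1/84 / 16/21 = 1/64 ≈ 0.0156.

1/64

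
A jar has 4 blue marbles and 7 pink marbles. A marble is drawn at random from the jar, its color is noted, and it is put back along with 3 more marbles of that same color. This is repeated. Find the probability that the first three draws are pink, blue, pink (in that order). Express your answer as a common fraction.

Track the composition after each reinforcement of +3.
P = (7/11) · (4/14) · (10/17) = 20/187 ≈ 0.1070.

20/187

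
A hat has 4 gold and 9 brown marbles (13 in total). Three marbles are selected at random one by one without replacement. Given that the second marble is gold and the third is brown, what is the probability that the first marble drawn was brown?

8/11

P(first=brown and the second marble is gold and the third is brown) = (9/13)·(4/12)·(8/11) = 24/143.
P(E) = Σ over first color = 9/143 + 24/143 = 3/13.
By Bayes, P(first=brown | E) = 24/143 / 3/13 = 8/11 ≈ 0.7273.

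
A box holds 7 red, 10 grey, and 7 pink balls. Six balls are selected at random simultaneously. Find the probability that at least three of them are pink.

1033/4807

Sum the hypergeometric tail for j = 3,…,6 pink balls.
Favorable = C(7,3)·C(17,3) + C(7,4)·C(17,2) + C(7,5)·C(17,1) + C(7,6)·C(17,0) = 28924; total = C(24,6) = 134596.
P = 28924/134596 = 1033/4807 ≈ 0.2149.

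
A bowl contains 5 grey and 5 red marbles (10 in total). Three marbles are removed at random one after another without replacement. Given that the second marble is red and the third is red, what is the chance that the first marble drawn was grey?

P(first=grey and the second marble is red and the third is red) = (5/10)·(5/9)·(4/8) = 5/36.
P(E) = Σ over first color = 5/36 + 1/12 = 2/9.
By Bayes, P(first=grey | E) = 5/36 / 2/9 = 5/8 ≈ 0.6250.

5/8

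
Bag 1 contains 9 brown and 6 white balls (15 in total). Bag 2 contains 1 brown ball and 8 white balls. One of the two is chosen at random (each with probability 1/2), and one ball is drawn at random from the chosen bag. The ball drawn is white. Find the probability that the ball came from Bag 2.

20/29

P(white | Bag 1) = 2/5; P(white | Bag 2) = 8/9.
P(white) = 1/2·2/5 + 1/2·8/9 = 29/45.
By Bayes' rule, P(Bag 2 | white) = 4/9 / 29/45 = 20/29 ≈ 0.6897.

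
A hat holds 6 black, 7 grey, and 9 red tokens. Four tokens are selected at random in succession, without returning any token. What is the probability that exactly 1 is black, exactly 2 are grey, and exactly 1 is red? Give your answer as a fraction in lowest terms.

162/1045

Unordered draws without replacement: count favorable combinations over C(22,4).
Favorable = C(6,1) · C(7,2) · C(9,1) = 1134; total = C(22,4) = 7315.
P = 1134/7315 = 162/1045 ≈ 0.1550.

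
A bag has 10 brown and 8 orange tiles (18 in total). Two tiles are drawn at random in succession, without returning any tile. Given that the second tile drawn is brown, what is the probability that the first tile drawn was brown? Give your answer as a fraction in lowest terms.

9/17

P(first=brown and the second tile drawn is brown) = (10/18)·(9/17) = 5/17.
P(the second tile drawn is brown) = Σ over first color = 5/17 + 40/153 = 5/9.
By Bayes, P(first=brown | the second tile drawn is brown) = 5/17 / 5/9 = 9/17 ≈ 0.5294.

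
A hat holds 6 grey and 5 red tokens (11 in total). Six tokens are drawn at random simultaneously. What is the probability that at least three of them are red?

281/462

Sum the hypergeometric tail for j = 3,…,5 red tokens.
Favorable = C(5,3)·C(6,3) + C(5,4)·C(6,2) + C(5,5)·C(6,1) = 281; total = C(11,6) = 462.
P = 281/462 = 281/462 ≈ 0.6082.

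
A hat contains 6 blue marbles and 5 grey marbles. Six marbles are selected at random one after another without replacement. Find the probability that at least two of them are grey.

431/462

Sum the hypergeometric tail for j = 2,…,5 grey marbles.
Favorable = C(5,2)·C(6,4) + C(5,3)·C(6,3) + C(5,4)·C(6,2) + C(5,5)·C(6,1) = 431; total = C(11,6) = 462.
P = 431/462 = 431/462 ≈ 0.9329.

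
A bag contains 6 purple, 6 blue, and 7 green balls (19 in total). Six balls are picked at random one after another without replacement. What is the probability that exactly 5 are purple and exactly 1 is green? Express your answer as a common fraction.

1/646

Unordered draws without replacement: count favorable combinations over C(19,6).
Favorable = C(6,5) · C(6,0) · C(7,1) = 42; total = C(19,6) = 27132.
P = 42/27132 = 1/646 ≈ 0.0015.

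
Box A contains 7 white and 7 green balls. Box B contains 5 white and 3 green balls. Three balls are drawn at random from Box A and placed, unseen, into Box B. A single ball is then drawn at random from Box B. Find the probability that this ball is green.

Condition on how many of the transferred balls are green (from Box A: 7 green of 14; then Box B has 11 total).
  0 green: C(7,0)C(7,3)/C(14,3) = 5/52; then P = 3/11
  1 green: C(7,1)C(7,2)/C(14,3) = 21/52; then P = 4/11
  2 green: C(7,2)C(7,1)/C(14,3) = 21/52; then P = 5/11
  3 green: C(7,3)C(7,0)/C(14,3) = 5/52; then P = 6/11
P(green from Box B) = 9/22 ≈ 0.4091.

9/22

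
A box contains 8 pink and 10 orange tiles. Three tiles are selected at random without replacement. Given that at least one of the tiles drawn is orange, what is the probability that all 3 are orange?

P(all 3 orange) = C(10,3)/C(18,3) = 5/34; P(at least one orange) = 1 − C(8,3)/C(18,3) = 95/102.
Since 'all 3 orange' ⊆ 'at least one orange', P(all 3 | at least one) = 5/34 / 95/102 = 3/19 ≈ 0.1579.

3/19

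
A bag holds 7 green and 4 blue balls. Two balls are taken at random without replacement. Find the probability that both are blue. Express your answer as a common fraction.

Multiply the conditional probability of each draw in order, without replacement, so each draw removes one from its color and from the total.
P = (4/11) · (3/10) = 6/55 ≈ 0.1091.

6/55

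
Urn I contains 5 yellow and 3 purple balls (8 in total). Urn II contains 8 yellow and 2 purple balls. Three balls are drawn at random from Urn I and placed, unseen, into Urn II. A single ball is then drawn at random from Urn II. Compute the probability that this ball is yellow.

79/104

Condition on how many of the transferred balls are yellow (from Urn I: 5 yellow of 8; then Urn II has 13 total).
  0 yellow: C(5,0)C(3,3)/C(8,3) = 1/56; then P = 8/13
  1 yellow: C(5,1)C(3,2)/C(8,3) = 15/56; then P = 9/13
  2 yellow: C(5,2)C(3,1)/C(8,3) = 15/28; then P = 10/13
  3 yellow: C(5,3)C(3,0)/C(8,3) = 5/28; then P = 11/13
P(yellow from Urn II) = 79/104 ≈ 0.7596.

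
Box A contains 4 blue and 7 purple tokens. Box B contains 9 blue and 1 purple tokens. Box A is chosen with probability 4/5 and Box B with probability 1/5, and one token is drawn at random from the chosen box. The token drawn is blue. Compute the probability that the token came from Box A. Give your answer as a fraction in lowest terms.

P(blue | Box A) = 4/11; P(blue | Box B) = 9/10.
P(blue) = 4/5·4/11 + 1/5·9/10 = 259/550.
By Bayes' rule, P(Box A | blue) = 16/55 / 259/550 = 160/259 ≈ 0.6178.

160/259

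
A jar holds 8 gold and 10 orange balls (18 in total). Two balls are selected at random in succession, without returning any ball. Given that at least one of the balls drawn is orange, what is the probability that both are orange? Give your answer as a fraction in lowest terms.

9/25

P(both orange) = C(10,2)/C(18,2) = 5/17; P(at least one orange) = 1 − C(8,2)/C(18,2) = 125/153.
Since 'both orange' ⊆ 'at least one orange', P(both | at least one) = 5/17 / 125/153 = 9/25 ≈ 0.3600.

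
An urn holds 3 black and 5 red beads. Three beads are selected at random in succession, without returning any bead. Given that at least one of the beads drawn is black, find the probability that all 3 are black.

1/46

P(all 3 black) = C(3,3)/C(8,3) = 1/56; P(at least one black) = 1 − C(5,3)/C(8,3) = 23/28.
Since 'all 3 black' ⊆ 'at least one black', P(all 3 | at least one) = 1/56 / 23/28 = 1/46 ≈ 0.0217.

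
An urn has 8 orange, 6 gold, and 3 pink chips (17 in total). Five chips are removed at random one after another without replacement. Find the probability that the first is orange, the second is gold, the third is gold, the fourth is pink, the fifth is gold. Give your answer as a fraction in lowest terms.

Multiply the conditional probability of each draw in order, without replacement, so each draw removes one from its color and from the total.
P = (8/17) · (6/16) · (5/15) · (3/14) · (4/13) = 6/1547 ≈ 0.0039.

6/1547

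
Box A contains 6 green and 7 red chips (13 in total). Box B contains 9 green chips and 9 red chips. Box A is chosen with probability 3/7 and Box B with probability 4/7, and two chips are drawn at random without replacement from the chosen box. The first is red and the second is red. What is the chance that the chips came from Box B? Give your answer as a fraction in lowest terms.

P(E | Box A) = 7/26; P(E | Box B) = 4/17.
P(E) = 3/7·7/26 + 4/7·4/17 = 773/3094.
By Bayes' rule, P(Box B | E) = 16/119 / 773/3094 = 416/773 ≈ 0.5382.

416/773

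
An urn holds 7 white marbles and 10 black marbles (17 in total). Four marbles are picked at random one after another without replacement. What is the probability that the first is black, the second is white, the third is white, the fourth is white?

Multiply the conditional probability of each draw in order, without replacement, so each draw removes one from its color and from the total.
P = (10/17) · (7/16) · (6/15) · (5/14) = 5/136 ≈ 0.0368.

5/136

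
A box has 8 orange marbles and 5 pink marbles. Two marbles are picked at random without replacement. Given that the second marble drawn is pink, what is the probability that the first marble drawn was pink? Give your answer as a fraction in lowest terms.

P(first=pink and the second marble drawn is pink) = (5/13)·(4/12) = 5/39.
P(the second marble drawn is pink) = Σ over first color = 10/39 + 5/39 = 5/13.
By Bayes, P(first=pink | the second marble drawn is pink) = 5/39 / 5/13 = 1/3 ≈ 0.3333.

1/3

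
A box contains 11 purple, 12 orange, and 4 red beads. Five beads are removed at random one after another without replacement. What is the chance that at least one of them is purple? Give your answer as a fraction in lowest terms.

Use the complement: P(at least one purple) = 1 − P(no purple).
P(none) = C(16,5)/C(27,5) = 4368/80730.
So P = 1 − 4368/80730 = 979/1035 ≈ 0.9459.

979/1035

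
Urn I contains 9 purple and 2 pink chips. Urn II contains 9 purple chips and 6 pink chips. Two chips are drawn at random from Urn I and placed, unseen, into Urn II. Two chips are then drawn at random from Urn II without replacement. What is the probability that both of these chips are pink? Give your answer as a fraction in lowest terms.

Condition on how many of the transferred chips are pink (from Urn I: 2 pink of 11; then Urn II has 17 total).
  0 pink: C(2,0)C(9,2)/C(11,2) = 36/55; then P = C(6,2)/C(17,2) = 15/136
  1 pink: C(2,1)C(9,1)/C(11,2) = 18/55; then P = C(7,2)/C(17,2) = 21/136
  2 pink: C(2,2)C(9,0)/C(11,2) = 1/55; then P = C(8,2)/C(17,2) = 7/34
P(both pink) = 43/340 ≈ 0.1265.

43/340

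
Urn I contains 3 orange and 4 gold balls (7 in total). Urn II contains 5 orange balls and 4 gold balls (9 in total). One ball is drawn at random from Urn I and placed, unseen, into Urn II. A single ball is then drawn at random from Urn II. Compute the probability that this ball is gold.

Condition on how many of the transferred balls are gold (from Urn I: 4 gold of 7; then Urn II has 10 total).
  0 gold: C(4,0)C(3,1)/C(7,1) = 3/7; then P = 4/10
  1 gold: C(4,1)C(3,0)/C(7,1) = 4/7; then P = 5/10
P(gold from Urn II) = 16/35 ≈ 0.4571.

16/35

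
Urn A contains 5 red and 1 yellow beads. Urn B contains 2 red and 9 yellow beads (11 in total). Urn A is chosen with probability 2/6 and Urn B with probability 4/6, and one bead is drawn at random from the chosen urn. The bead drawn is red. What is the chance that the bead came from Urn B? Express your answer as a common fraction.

P(red | Urn A) = 5/6; P(red | Urn B) = 2/11.
P(red) = 1/3·5/6 + 2/3·2/11 = 79/198.
By Bayes' rule, P(Urn B | red) = 4/33 / 79/198 = 24/79 ≈ 0.3038.

24/79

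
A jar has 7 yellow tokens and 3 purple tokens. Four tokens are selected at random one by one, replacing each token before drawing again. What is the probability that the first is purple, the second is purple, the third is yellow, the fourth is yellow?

Multiply the conditional probability of each draw in order, with replacement (the composition resets each draw).
P = (3/10) · (3/10) · (7/10) · (7/10) = 441/10000 ≈ 0.0441.

441/10000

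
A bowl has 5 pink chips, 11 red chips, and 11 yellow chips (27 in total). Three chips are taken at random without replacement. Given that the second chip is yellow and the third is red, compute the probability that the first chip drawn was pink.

P(first=pink and the second chip is yellow and the third is red) = (5/27)·(11/26)·(11/25) = 121/3510.
P(E) = Σ over first color = 121/3510 + 121/1755 + 121/1755 = 121/702.
By Bayes, P(first=pink | E) = 121/3510 / 121/702 = 1/5 ≈ 0.2000.

1/5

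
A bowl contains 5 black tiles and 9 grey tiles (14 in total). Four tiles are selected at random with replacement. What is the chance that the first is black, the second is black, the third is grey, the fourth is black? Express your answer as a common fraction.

Multiply the conditional probability of each draw in order, with replacement (the composition resets each draw).
P = (5/14) · (5/14) · (9/14) · (5/14) = 1125/38416 ≈ 0.0293.

1125/38416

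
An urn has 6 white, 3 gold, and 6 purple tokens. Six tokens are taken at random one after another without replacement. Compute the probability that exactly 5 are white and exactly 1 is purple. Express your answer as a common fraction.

Unordered draws without replacement: count favorable combinations over C(15,6).
Favorable = C(6,5) · C(3,0) · C(6,1) = 36; total = C(15,6) = 5005.
P = 36/5005 = 36/5005 ≈ 0.0072.

36/5005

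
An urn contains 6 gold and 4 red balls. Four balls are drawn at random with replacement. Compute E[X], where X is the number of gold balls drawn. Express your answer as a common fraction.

12/5

By linearity of expectation, E[X] = Σ P(draw i is gold); each independent draw has P(gold) = 6/10.
E[X] = 4 · 6/10 = 12/5 ≈ 2.4000.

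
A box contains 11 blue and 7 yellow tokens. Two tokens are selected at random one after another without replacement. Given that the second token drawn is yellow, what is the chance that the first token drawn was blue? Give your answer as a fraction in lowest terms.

P(first=blue and the second token drawn is yellow) = (11/18)·(7/17) = 77/306.
P(the second token drawn is yellow) = Σ over first color = 77/306 + 7/51 = 7/18.
By Bayes, P(first=blue | the second token drawn is yellow) = 77/306 / 7/18 = 11/17 ≈ 0.6471.

11/17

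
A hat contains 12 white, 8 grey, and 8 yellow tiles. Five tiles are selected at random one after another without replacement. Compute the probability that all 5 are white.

Unordered draws without replacement: count favorable combinations over C(28,5).
Favorable = C(12,5) · C(8,0) · C(8,0) = 792; total = C(28,5) = 98280.
P = 792/98280 = 11/1365 ≈ 0.0081.

11/1365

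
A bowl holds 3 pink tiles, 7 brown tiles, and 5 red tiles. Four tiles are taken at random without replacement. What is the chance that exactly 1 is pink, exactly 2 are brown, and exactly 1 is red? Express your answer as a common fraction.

3/13

Unordered draws without replacement: count favorable combinations over C(15,4).
Favorable = C(3,1) · C(7,2) · C(5,1) = 315; total = C(15,4) = 1365.
P = 315/1365 = 3/13 ≈ 0.2308.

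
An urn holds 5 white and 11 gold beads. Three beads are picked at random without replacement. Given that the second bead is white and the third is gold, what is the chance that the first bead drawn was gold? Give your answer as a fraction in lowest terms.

5/7

P(first=gold and the second bead is white and the third is gold) = (11/16)·(5/15)·(10/14) = 55/336.
P(E) = Σ over first color = 11/168 + 55/336 = 11/48.
By Bayes, P(first=gold | E) = 55/336 / 11/48 = 5/7 ≈ 0.7143.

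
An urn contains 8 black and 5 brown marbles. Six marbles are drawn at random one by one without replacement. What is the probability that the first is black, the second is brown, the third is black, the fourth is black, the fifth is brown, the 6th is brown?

Multiply the conditional probability of each draw in order, without replacement, so each draw removes one from its color and from the total.
P = (8/13) · (5/12) · (7/11) · (6/10) · (4/9) · (3/8) = 7/429 ≈ 0.0163.

7/429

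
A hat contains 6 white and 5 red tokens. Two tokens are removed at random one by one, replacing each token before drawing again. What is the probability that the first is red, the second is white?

30/121

Multiply the conditional probability of each draw in order, with replacement (the composition resets each draw).
P = (5/11) · (6/11) = 30/121 ≈ 0.2479.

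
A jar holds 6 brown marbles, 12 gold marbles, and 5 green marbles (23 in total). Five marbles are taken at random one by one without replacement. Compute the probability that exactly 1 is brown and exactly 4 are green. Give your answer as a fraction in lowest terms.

Unordered draws without replacement: count favorable combinations over C(23,5).
Favorable = C(6,1) · C(12,0) · C(5,4) = 30; total = C(23,5) = 33649.
P = 30/33649 = 30/33649 ≈ 0.0009.

30/33649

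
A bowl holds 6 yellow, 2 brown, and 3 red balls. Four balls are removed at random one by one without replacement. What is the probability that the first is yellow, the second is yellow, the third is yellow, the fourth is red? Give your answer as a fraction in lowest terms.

1/22

Multiply the conditional probability of each draw in order, without replacement, so each draw removes one from its color and from the total.
P = (6/11) · (5/10) · (4/9) · (3/8) = 1/22 ≈ 0.0455.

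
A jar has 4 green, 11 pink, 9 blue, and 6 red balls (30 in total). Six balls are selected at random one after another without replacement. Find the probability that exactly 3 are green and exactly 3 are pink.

Unordered draws without replacement: count favorable combinations over C(30,6).
Favorable = C(4,3) · C(11,3) · C(9,0) · C(6,0) = 660; total = C(30,6) = 593775.
P = 660/593775 = 44/39585 ≈ 0.0011.

44/39585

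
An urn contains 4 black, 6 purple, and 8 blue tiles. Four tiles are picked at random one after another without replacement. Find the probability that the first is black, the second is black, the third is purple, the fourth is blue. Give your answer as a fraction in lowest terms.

2/255

Multiply the conditional probability of each draw in order, without replacement, so each draw removes one from its color and from the total.
P = (4/18) · (3/17) · (6/16) · (8/15) = 2/255 ≈ 0.0078.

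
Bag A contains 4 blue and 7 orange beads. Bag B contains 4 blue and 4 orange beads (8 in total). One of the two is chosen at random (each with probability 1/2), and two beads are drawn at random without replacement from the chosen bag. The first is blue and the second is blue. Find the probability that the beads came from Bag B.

55/83

P(E | Bag A) = 6/55; P(E | Bag B) = 3/14.
P(E) = 1/2·6/55 + 1/2·3/14 = 249/1540.
By Bayes' rule, P(Bag B | E) = 3/28 / 249/1540 = 55/83 ≈ 0.6627.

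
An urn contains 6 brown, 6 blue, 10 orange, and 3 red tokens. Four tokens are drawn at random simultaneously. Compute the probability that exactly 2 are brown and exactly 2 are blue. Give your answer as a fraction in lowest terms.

Unordered draws without replacement: count favorable combinations over C(25,4).
Favorable = C(6,2) · C(6,2) · C(10,0) · C(3,0) = 225; total = C(25,4) = 12650.
P = 225/12650 = 9/506 ≈ 0.0178.

9/506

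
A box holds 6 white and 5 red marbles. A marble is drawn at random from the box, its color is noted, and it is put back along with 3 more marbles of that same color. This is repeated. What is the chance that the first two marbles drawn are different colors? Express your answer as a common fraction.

30/77

Either red then white, or white then red; after the first draw the total is 14.
P = (5/11)·(6/14) + (6/11)·(5/14) = 30/77 ≈ 0.3896.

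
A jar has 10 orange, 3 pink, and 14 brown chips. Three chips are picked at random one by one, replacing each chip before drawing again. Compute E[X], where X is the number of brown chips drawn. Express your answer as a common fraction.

14/9

By linearity of expectation, E[X] = Σ P(draw i is brown); each independent draw has P(brown) = 14/27.
E[X] = 3 · 14/27 = 14/9 ≈ 1.5556.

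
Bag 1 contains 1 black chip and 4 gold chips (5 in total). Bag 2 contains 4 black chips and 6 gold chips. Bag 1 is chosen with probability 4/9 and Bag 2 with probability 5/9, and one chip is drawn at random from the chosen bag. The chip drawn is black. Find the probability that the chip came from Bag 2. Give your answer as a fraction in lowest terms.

P(black | Bag 1) = 1/5; P(black | Bag 2) = 2/5.
P(black) = 4/9·1/5 + 5/9·2/5 = 14/45.
By Bayes' rule, P(Bag 2 | black) = 2/9 / 14/45 = 5/7 ≈ 0.7143.

5/7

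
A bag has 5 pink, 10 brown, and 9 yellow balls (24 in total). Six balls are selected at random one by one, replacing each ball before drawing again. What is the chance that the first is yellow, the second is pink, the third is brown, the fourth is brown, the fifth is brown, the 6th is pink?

Multiply the conditional probability of each draw in order, with replacement (the composition resets each draw).
P = (9/24) · (5/24) · (10/24) · (10/24) · (10/24) · (5/24) = 3125/2654208 ≈ 0.0012.

3125/2654208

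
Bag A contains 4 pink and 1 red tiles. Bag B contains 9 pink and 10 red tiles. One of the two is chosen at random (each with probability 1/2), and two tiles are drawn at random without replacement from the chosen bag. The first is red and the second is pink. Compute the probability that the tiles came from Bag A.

19/44

P(E | Bag A) = 1/5; P(E | Bag B) = 5/19.
P(E) = 1/2·1/5 + 1/2·5/19 = 22/95.
By Bayes' rule, P(Bag A | E) = 1/10 / 22/95 = 19/44 ≈ 0.4318.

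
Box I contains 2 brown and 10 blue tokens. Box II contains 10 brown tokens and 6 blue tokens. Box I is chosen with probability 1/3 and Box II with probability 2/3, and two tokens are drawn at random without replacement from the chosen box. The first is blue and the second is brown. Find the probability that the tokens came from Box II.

33/43

P(E | Box I) = 5/33; P(E | Box II) = 1/4.
P(E) = 1/3·5/33 + 2/3·1/4 = 43/198.
By Bayes' rule, P(Box II | E) = 1/6 / 43/198 = 33/43 ≈ 0.7674.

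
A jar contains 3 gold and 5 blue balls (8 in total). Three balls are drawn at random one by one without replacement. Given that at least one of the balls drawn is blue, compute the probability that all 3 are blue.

2/11

P(all 3 blue) = C(5,3)/C(8,3) = 5/28; P(at least one blue) = 1 − C(3,3)/C(8,3) = 55/56.
Since 'all 3 blue' ⊆ 'at least one blue', P(all 3 | at least one) = 5/28 / 55/56 = 2/11 ≈ 0.1818.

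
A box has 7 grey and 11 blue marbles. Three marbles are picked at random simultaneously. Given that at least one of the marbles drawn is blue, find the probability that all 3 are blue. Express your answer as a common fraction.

15/71

P(all 3 blue) = C(11,3)/C(18,3) = 55/272; P(at least one blue) = 1 − C(7,3)/C(18,3) = 781/816.
Since 'all 3 blue' ⊆ 'at least one blue', P(all 3 | at least one) = 55/272 / 781/816 = 15/71 ≈ 0.2113.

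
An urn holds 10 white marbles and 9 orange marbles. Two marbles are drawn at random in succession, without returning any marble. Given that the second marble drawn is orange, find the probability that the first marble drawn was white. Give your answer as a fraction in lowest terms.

5/9

P(first=white and the second marble drawn is orange) = (10/19)·(9/18) = 5/19.
P(the second marble drawn is orange) = Σ over first color = 5/19 + 4/19 = 9/19.
By Bayes, P(first=white | the second marble drawn is orange) = 5/19 / 9/19 = 5/9 ≈ 0.5556.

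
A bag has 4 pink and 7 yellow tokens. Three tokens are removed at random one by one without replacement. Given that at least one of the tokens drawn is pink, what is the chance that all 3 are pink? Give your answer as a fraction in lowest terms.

2/65

P(all 3 pink) = C(4,3)/C(11,3) = 4/165; P(at least one pink) = 1 − C(7,3)/C(11,3) = 26/33.
Since 'all 3 pink' ⊆ 'at least one pink', P(all 3 | at least one) = 4/165 / 26/33 = 2/65 ≈ 0.0308.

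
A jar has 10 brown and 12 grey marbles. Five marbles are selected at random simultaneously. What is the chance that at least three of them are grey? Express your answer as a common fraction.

Sum the hypergeometric tail for j = 3,…,5 grey marbles.
Favorable = C(12,3)·C(10,2) + C(12,4)·C(10,1) + C(12,5)·C(10,0) = 15642; total = C(22,5) = 26334.
P = 15642/26334 = 79/133 ≈ 0.5940.

79/133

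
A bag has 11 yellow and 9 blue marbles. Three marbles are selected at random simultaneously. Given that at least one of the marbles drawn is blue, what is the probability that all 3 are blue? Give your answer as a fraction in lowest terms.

P(all 3 blue) = C(9,3)/C(20,3) = 7/95; P(at least one blue) = 1 − C(11,3)/C(20,3) = 65/76.
Since 'all 3 blue' ⊆ 'at least one blue', P(all 3 | at least one) = 7/95 / 65/76 = 28/325 ≈ 0.0862.

28/325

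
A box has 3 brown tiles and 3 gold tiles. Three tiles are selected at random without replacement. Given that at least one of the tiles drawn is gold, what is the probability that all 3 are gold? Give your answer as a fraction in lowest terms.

P(all 3 gold) = C(3,3)/C(6,3) = 1/20; P(at least one gold) = 1 − C(3,3)/C(6,3) = 19/20.
Since 'all 3 gold' ⊆ 'at least one gold', P(all 3 | at least one) = 1/20 / 19/20 = 1/19 ≈ 0.0526.

1/19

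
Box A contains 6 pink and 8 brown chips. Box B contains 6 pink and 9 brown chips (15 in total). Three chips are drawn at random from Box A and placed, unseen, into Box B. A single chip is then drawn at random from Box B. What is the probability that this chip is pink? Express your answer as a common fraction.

Condition on how many of the transferred chips are pink (from Box A: 6 pink of 14; then Box B has 18 total).
  0 pink: C(6,0)C(8,3)/C(14,3) = 2/13; then P = 6/18
  1 pink: C(6,1)C(8,2)/C(14,3) = 6/13; then P = 7/18
  2 pink: C(6,2)C(8,1)/C(14,3) = 30/91; then P = 8/18
  3 pink: C(6,3)C(8,0)/C(14,3) = 5/91; then P = 9/18
P(pink from Box B) = 17/42 ≈ 0.4048.

17/42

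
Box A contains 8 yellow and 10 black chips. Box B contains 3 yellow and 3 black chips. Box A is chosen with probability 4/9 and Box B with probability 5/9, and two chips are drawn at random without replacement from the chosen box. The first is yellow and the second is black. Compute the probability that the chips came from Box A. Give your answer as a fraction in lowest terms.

P(E | Box A) = 40/153; P(E | Box B) = 3/10.
P(E) = 4/9·40/153 + 5/9·3/10 = 779/2754.
By Bayes' rule, P(Box A | E) = 160/1377 / 779/2754 = 320/779 ≈ 0.4108.

320/779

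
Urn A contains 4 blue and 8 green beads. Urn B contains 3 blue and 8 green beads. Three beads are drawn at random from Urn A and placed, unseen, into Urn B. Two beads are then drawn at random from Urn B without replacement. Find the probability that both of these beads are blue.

Condition on how many of the transferred beads are blue (from Urn A: 4 blue of 12; then Urn B has 14 total).
  0 blue: C(4,0)C(8,3)/C(12,3) = 14/55; then P = C(3,2)/C(14,2) = 3/91
  1 blue: C(4,1)C(8,2)/C(12,3) = 28/55; then P = C(4,2)/C(14,2) = 6/91
  2 blue: C(4,2)C(8,1)/C(12,3) = 12/55; then P = C(5,2)/C(14,2) = 10/91
  3 blue: C(4,3)C(8,0)/C(12,3) = 1/55; then P = C(6,2)/C(14,2) = 15/91
P(both blue) = 69/1001 ≈ 0.0689.

69/1001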